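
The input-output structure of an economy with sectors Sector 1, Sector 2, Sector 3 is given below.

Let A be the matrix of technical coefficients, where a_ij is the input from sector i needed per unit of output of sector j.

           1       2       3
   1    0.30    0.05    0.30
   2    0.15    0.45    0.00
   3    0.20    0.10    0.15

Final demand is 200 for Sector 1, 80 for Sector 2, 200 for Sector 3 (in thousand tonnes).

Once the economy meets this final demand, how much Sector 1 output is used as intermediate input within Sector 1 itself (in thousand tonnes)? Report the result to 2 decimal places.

z_11 = 140.06

I − A =
  [   0.70    -0.05    -0.30]
  [  -0.15     0.55     0.00]
  [  -0.20    -0.10     0.85]
Cofactors of I−A, C_ij = (−1)^(i+j)·(minor ij) (rows/columns in the sector order above):
  C_11 = (0.55)(0.85) − (0.00)(-0.10) = 0.4675
  C_12 = −[(-0.15)(0.85) − (0.00)(-0.20)] = 0.1275
  C_13 = (-0.15)(-0.10) − (0.55)(-0.20) = 0.1250
  C_21 = −[(-0.05)(0.85) − (-0.30)(-0.10)] = 0.0725
  C_22 = (0.70)(0.85) − (-0.30)(-0.20) = 0.5350
  C_23 = −[(0.70)(-0.10) − (-0.05)(-0.20)] = 0.0800
  C_31 = (-0.05)(0.00) − (-0.30)(0.55) = 0.1650
  C_32 = −[(0.70)(0.00) − (-0.30)(-0.15)] = 0.0450
  C_33 = (0.70)(0.55) − (-0.05)(-0.15) = 0.3775
det(I−A) = Σ_j (I−A)_1j·C_1j = (0.70)(0.4675) + (-0.05)(0.1275) + (-0.30)(0.1250) = 0.283375
adj(I−A) = Cᵀ =
  [ 0.4675   0.0725   0.1650]
  [ 0.1275   0.5350   0.0450]
  [ 0.1250   0.0800   0.3775]
(I − A)⁻¹ = adj(I−A) / det(I−A) ≈
  [   1.6498     0.2558     0.5823]
  [   0.4499     1.8880     0.1588]
  [   0.4411     0.2823     1.3322]
First solve x = (I − A)⁻¹ d = adj(I−A)·d / det(I−A); in particular x_1 = (0.4675·200 + 0.0725·80 + 0.1650·200) / 0.283375 = 132.30 / 0.283375 ≈ 466.8725.
Intermediate flow from 1 to 1: z_11 = a_11 · x_1 = 0.30 × 132.30 / 0.283375 = 39.69 / 0.283375 ≈ 140.06.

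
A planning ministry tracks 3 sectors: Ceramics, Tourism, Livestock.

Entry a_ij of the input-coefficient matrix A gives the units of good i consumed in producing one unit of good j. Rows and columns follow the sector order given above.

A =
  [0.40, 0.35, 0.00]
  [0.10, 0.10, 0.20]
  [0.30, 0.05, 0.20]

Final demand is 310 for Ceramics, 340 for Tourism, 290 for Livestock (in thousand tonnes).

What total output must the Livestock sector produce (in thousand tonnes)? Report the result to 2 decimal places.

x_3 = 736.34

I − A =
  [   0.60    -0.35     0.00]
  [  -0.10     0.90    -0.20]
  [  -0.30    -0.05     0.80]
Cofactors of I−A, C_ij = (−1)^(i+j)·(minor ij) (rows/columns in the sector order above):
  C_11 = (0.90)(0.80) − (-0.20)(-0.05) = 0.7100
  C_12 = −[(-0.10)(0.80) − (-0.20)(-0.30)] = 0.1400
  C_13 = (-0.10)(-0.05) − (0.90)(-0.30) = 0.2750
  C_21 = −[(-0.35)(0.80) − (0.00)(-0.05)] = 0.2800
  C_22 = (0.60)(0.80) − (0.00)(-0.30) = 0.4800
  C_23 = −[(0.60)(-0.05) − (-0.35)(-0.30)] = 0.1350
  C_31 = (-0.35)(-0.20) − (0.00)(0.90) = 0.0700
  C_32 = −[(0.60)(-0.20) − (0.00)(-0.10)] = 0.1200
  C_33 = (0.60)(0.90) − (-0.35)(-0.10) = 0.5050
det(I−A) = Σ_j (I−A)_1j·C_1j = (0.60)(0.7100) + (-0.35)(0.1400) + (0.00)(0.2750) = 0.3770
adj(I−A) = Cᵀ =
  [ 0.7100   0.2800   0.0700]
  [ 0.1400   0.4800   0.1200]
  [ 0.2750   0.1350   0.5050]
(I − A)⁻¹ = adj(I−A) / det(I−A) ≈
  [   1.8833     0.7427     0.1857]
  [   0.3714     1.2732     0.3183]
  [   0.7294     0.3581     1.3395]
x = (I − A)⁻¹ d = adj(I−A)·d / det(I−A), with det(I−A) = 0.3770:
  x_1 = (0.7100·310 + 0.2800·340 + 0.0700·290) / 0.3770 = 335.60 / 0.3770 ≈ 890.19
  x_2 = (0.1400·310 + 0.4800·340 + 0.1200·290) / 0.3770 = 241.40 / 0.3770 ≈ 640.32
  x_3 = (0.2750·310 + 0.1350·340 + 0.5050·290) / 0.3770 = 277.60 / 0.3770 ≈ 736.34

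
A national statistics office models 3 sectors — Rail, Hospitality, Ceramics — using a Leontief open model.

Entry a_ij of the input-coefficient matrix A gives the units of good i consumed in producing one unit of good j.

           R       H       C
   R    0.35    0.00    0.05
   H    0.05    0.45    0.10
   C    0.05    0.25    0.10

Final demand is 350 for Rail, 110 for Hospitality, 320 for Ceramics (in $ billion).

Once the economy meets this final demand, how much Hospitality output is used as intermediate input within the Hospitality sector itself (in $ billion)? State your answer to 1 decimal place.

I − A =
  [   0.65     0.00    -0.05]
  [  -0.05     0.55    -0.10]
  [  -0.05    -0.25     0.90]
Cofactors of I−A, C_ij = (−1)^(i+j)·(minor ij) (rows/columns in the sector order above):
  C_11 = (0.55)(0.90) − (-0.10)(-0.25) = 0.4700
  C_12 = −[(-0.05)(0.90) − (-0.10)(-0.05)] = 0.0500
  C_13 = (-0.05)(-0.25) − (0.55)(-0.05) = 0.0400
  C_21 = −[(0.00)(0.90) − (-0.05)(-0.25)] = 0.0125
  C_22 = (0.65)(0.90) − (-0.05)(-0.05) = 0.5825
  C_23 = −[(0.65)(-0.25) − (0.00)(-0.05)] = 0.1625
  C_31 = (0.00)(-0.10) − (-0.05)(0.55) = 0.0275
  C_32 = −[(0.65)(-0.10) − (-0.05)(-0.05)] = 0.0675
  C_33 = (0.65)(0.55) − (0.00)(-0.05) = 0.3575
det(I−A) = Σ_j (I−A)_1j·C_1j = (0.65)(0.4700) + (0.00)(0.0500) + (-0.05)(0.0400) = 0.3035
adj(I−A) = Cᵀ =
  [ 0.4700   0.0125   0.0275]
  [ 0.0500   0.5825   0.0675]
  [ 0.0400   0.1625   0.3575]
(I − A)⁻¹ = adj(I−A) / det(I−A) ≈
  [   1.5486     0.0412     0.0906]
  [   0.1647     1.9193     0.2224]
  [   0.1318     0.5354     1.1779]
First solve x = (I − A)⁻¹ d = adj(I−A)·d / det(I−A); in particular x_H = (0.0500·350 + 0.5825·110 + 0.0675·320) / 0.3035 = 103.175 / 0.3035 ≈ 339.951.
Intermediate flow from H to H: z_HH = a_HH · x_H = 0.45 × 103.175 / 0.3035 = 46.42875 / 0.3035 ≈ 153.0.

z_HH = 153.0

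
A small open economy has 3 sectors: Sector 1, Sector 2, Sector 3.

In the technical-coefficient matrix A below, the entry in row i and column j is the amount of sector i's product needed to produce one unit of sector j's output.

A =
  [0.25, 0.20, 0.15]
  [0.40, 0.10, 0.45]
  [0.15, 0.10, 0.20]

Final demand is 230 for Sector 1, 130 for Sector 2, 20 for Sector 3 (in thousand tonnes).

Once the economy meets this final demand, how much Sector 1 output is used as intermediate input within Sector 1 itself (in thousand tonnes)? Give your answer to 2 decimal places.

z_11 = 113.35

I − A =
  [   0.75    -0.20    -0.15]
  [  -0.40     0.90    -0.45]
  [  -0.15    -0.10     0.80]
Cofactors of I−A, C_ij = (−1)^(i+j)·(minor ij) (rows/columns in the sector order above):
  C_11 = (0.90)(0.80) − (-0.45)(-0.10) = 0.6750
  C_12 = −[(-0.40)(0.80) − (-0.45)(-0.15)] = 0.3875
  C_13 = (-0.40)(-0.10) − (0.90)(-0.15) = 0.1750
  C_21 = −[(-0.20)(0.80) − (-0.15)(-0.10)] = 0.1750
  C_22 = (0.75)(0.80) − (-0.15)(-0.15) = 0.5775
  C_23 = −[(0.75)(-0.10) − (-0.20)(-0.15)] = 0.1050
  C_31 = (-0.20)(-0.45) − (-0.15)(0.90) = 0.2250
  C_32 = −[(0.75)(-0.45) − (-0.15)(-0.40)] = 0.3975
  C_33 = (0.75)(0.90) − (-0.20)(-0.40) = 0.5950
det(I−A) = Σ_j (I−A)_1j·C_1j = (0.75)(0.6750) + (-0.20)(0.3875) + (-0.15)(0.1750) = 0.4025
adj(I−A) = Cᵀ =
  [ 0.6750   0.1750   0.2250]
  [ 0.3875   0.5775   0.3975]
  [ 0.1750   0.1050   0.5950]
(I − A)⁻¹ = adj(I−A) / det(I−A) ≈
  [   1.6770     0.4348     0.5590]
  [   0.9627     1.4348     0.9876]
  [   0.4348     0.2609     1.4783]
First solve x = (I − A)⁻¹ d = adj(I−A)·d / det(I−A); in particular x_1 = (0.6750·230 + 0.1750·130 + 0.2250·20) / 0.4025 = 182.50 / 0.4025 ≈ 453.4161.
Intermediate flow from 1 to 1: z_11 = a_11 · x_1 = 0.25 × 182.50 / 0.4025 = 45.625 / 0.4025 ≈ 113.35.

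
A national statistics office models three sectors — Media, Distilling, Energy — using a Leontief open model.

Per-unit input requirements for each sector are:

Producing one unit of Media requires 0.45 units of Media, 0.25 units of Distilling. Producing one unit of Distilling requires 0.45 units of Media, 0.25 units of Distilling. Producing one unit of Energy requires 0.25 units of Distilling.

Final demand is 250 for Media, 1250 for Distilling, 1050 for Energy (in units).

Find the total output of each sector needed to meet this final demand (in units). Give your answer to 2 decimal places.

I − A =
  [   0.55    -0.45     0.00]
  [  -0.25     0.75    -0.25]
  [   0.00     0.00     1.00]
Cofactors of I−A, C_ij = (−1)^(i+j)·(minor ij) (rows/columns in the sector order above):
  C_11 = (0.75)(1.00) − (-0.25)(0.00) = 0.7500
  C_12 = −[(-0.25)(1.00) − (-0.25)(0.00)] = 0.2500
  C_13 = (-0.25)(0.00) − (0.75)(0.00) = 0.0000
  C_21 = −[(-0.45)(1.00) − (0.00)(0.00)] = 0.4500
  C_22 = (0.55)(1.00) − (0.00)(0.00) = 0.5500
  C_23 = −[(0.55)(0.00) − (-0.45)(0.00)] = 0.0000
  C_31 = (-0.45)(-0.25) − (0.00)(0.75) = 0.1125
  C_32 = −[(0.55)(-0.25) − (0.00)(-0.25)] = 0.1375
  C_33 = (0.55)(0.75) − (-0.45)(-0.25) = 0.3000
det(I−A) = Σ_j (I−A)_1j·C_1j = (0.55)(0.7500) + (-0.45)(0.2500) + (0.00)(0.0000) = 0.3000
adj(I−A) = Cᵀ =
  [ 0.7500   0.4500   0.1125]
  [ 0.2500   0.5500   0.1375]
  [ 0.0000   0.0000   0.3000]
(I − A)⁻¹ = adj(I−A) / det(I−A) ≈
  [   2.5000     1.5000     0.3750]
  [   0.8333     1.8333     0.4583]
  [   0.0000     0.0000     1.0000]
x = (I − A)⁻¹ d = adj(I−A)·d / det(I−A), with det(I−A) = 0.3000:
  x_1 = (0.7500·250 + 0.4500·1250 + 0.1125·1050) / 0.3000 = 868.125 / 0.3000 = 2893.75
  x_2 = (0.2500·250 + 0.5500·1250 + 0.1375·1050) / 0.3000 = 894.375 / 0.3000 = 2981.25
  x_3 = (0.0000·250 + 0.0000·1250 + 0.3000·1050) / 0.3000 = 315.00 / 0.3000 = 1050.00

x_1 = 2893.75, x_2 = 2981.25, x_3 = 1050.00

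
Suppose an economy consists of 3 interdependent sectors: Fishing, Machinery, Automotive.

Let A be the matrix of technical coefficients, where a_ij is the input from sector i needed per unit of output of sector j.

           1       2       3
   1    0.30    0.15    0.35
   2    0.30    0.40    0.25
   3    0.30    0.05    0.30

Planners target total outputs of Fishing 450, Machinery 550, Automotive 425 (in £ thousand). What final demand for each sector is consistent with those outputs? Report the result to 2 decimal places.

I − A =
  [   0.70    -0.15    -0.35]
  [  -0.30     0.60    -0.25]
  [  -0.30    -0.05     0.70]
d = (I − A) x:
  d_1 = (+0.70)·450 + (-0.15)·550 + (-0.35)·425 = 83.75
  d_2 = (-0.30)·450 + (+0.60)·550 + (-0.25)·425 = 88.75
  d_3 = (-0.30)·450 + (-0.05)·550 + (+0.70)·425 = 135.00

d_1 = 83.75, d_2 = 88.75, d_3 = 135.00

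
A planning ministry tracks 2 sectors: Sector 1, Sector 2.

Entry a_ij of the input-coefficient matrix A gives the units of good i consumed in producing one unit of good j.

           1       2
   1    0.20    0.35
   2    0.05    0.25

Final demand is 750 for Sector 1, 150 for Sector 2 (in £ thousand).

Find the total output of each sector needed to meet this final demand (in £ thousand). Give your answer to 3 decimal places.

I − A =
  [   0.80    -0.35]
  [  -0.05     0.75]
det(I−A) = (0.80)(0.75) − (-0.35)(-0.05) = 0.5825
adj(I−A) = [[0.75, 0.35], [0.05, 0.80]]
(I − A)⁻¹ = adj(I−A) / det(I−A) ≈
  [   1.2876     0.6009]
  [   0.0858     1.3734]
x = (I − A)⁻¹ d = adj(I−A)·d / det(I−A), with det(I−A) = 0.5825:
  x_1 = (0.75·750 + 0.35·150) / 0.5825 = 615.00 / 0.5825 ≈ 1055.794
  x_2 = (0.05·750 + 0.80·150) / 0.5825 = 157.50 / 0.5825 ≈ 270.386

x_1 = 1055.794, x_2 = 270.386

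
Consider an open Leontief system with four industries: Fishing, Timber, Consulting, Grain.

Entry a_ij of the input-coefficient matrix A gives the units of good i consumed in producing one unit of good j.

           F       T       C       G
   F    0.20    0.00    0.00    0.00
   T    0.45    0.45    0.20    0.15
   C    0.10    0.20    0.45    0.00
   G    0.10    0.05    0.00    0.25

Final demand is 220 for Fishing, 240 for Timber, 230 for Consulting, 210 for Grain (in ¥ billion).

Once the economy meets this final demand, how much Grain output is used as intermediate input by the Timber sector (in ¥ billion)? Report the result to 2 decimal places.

I − A =
  [   0.80     0.00     0.00     0.00]
  [  -0.45     0.55    -0.20    -0.15]
  [  -0.10    -0.20     0.55     0.00]
  [  -0.10    -0.05     0.00     0.75]
Compute the cofactors C_ij = (−1)^(i+j)·(3×3 minor ij) of I−A; the adjugate is their transpose:
adj(I−A) = Cᵀ =
  [ 0.192750   0.000000   0.000000   0.000000]
  [ 0.208875   0.330000   0.120000   0.066000]
  [ 0.111000   0.120000   0.324000   0.024000]
  [ 0.039625   0.022000   0.008000   0.210000]
det(I−A) = Σ_j (I−A)_1j·C_1j = (0.80)(0.192750) + (0.00)(0.208875) + (0.00)(0.111000) + (0.00)(0.039625) = 0.1542
(I − A)⁻¹ = adj(I−A) / det(I−A) ≈
  [   1.2500     0.0000     0.0000     0.0000]
  [   1.3546     2.1401     0.7782     0.4280]
  [   0.7198     0.7782     2.1012     0.1556]
  [   0.2570     0.1427     0.0519     1.3619]
First solve x = (I − A)⁻¹ d = adj(I−A)·d / det(I−A); in particular x_T = (0.208875·220 + 0.330000·240 + 0.120000·230 + 0.066000·210) / 0.1542 = 166.6125 / 0.1542 ≈ 1080.4961.
Intermediate flow from G to T: z_GT = a_GT · x_T = 0.05 × 166.6125 / 0.1542 = 8.330625 / 0.1542 ≈ 54.02.

z_GT = 54.02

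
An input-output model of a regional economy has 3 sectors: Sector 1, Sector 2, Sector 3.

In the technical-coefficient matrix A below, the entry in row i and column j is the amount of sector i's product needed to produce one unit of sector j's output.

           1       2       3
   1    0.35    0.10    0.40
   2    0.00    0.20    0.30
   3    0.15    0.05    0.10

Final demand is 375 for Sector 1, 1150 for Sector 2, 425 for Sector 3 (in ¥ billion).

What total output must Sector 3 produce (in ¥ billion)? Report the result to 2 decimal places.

x_3 = 790.20

I − A =
  [   0.65    -0.10    -0.40]
  [   0.00     0.80    -0.30]
  [  -0.15    -0.05     0.90]
Cofactors of I−A, C_ij = (−1)^(i+j)·(minor ij) (rows/columns in the sector order above):
  C_11 = (0.80)(0.90) − (-0.30)(-0.05) = 0.7050
  C_12 = −[(0.00)(0.90) − (-0.30)(-0.15)] = 0.0450
  C_13 = (0.00)(-0.05) − (0.80)(-0.15) = 0.1200
  C_21 = −[(-0.10)(0.90) − (-0.40)(-0.05)] = 0.1100
  C_22 = (0.65)(0.90) − (-0.40)(-0.15) = 0.5250
  C_23 = −[(0.65)(-0.05) − (-0.10)(-0.15)] = 0.0475
  C_31 = (-0.10)(-0.30) − (-0.40)(0.80) = 0.3500
  C_32 = −[(0.65)(-0.30) − (-0.40)(0.00)] = 0.1950
  C_33 = (0.65)(0.80) − (-0.10)(0.00) = 0.5200
det(I−A) = Σ_j (I−A)_1j·C_1j = (0.65)(0.7050) + (-0.10)(0.0450) + (-0.40)(0.1200) = 0.40575
adj(I−A) = Cᵀ =
  [ 0.7050   0.1100   0.3500]
  [ 0.0450   0.5250   0.1950]
  [ 0.1200   0.0475   0.5200]
(I − A)⁻¹ = adj(I−A) / det(I−A) ≈
  [   1.7375     0.2711     0.8626]
  [   0.1109     1.2939     0.4806]
  [   0.2957     0.1171     1.2816]
x = (I − A)⁻¹ d = adj(I−A)·d / det(I−A), with det(I−A) = 0.40575:
  x_1 = (0.7050·375 + 0.1100·1150 + 0.3500·425) / 0.40575 = 539.625 / 0.40575 ≈ 1329.94
  x_2 = (0.0450·375 + 0.5250·1150 + 0.1950·425) / 0.40575 = 703.50 / 0.40575 ≈ 1733.83
  x_3 = (0.1200·375 + 0.0475·1150 + 0.5200·425) / 0.40575 = 320.625 / 0.40575 ≈ 790.20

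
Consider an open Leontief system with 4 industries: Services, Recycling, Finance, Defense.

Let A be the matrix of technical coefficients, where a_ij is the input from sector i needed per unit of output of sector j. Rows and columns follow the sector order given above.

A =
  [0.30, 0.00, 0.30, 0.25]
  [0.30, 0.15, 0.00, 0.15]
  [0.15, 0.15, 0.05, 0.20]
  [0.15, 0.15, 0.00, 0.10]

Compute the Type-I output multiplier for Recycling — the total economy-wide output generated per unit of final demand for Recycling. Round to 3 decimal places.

I − A =
  [   0.70     0.00    -0.30    -0.25]
  [  -0.30     0.85     0.00    -0.15]
  [  -0.15    -0.15     0.95    -0.20]
  [  -0.15    -0.15     0.00     0.90]
Compute the cofactors C_ij = (−1)^(i+j)·(3×3 minor ij) of I−A; the adjugate is their transpose:
adj(I−A) = Cᵀ =
  [ 0.705375   0.085125   0.222750   0.259625]
  [ 0.277875   0.513375   0.087750   0.182250]
  [ 0.189750   0.115500   0.476625   0.177875]
  [ 0.163875   0.099750   0.051750   0.513500]
det(I−A) = Σ_j (I−A)_1j·C_1j = (0.70)(0.705375) + (0.00)(0.277875) + (-0.30)(0.189750) + (-0.25)(0.163875) = 0.39586875
(I − A)⁻¹ = adj(I−A) / det(I−A) ≈
  [   1.7818     0.2150     0.5627     0.6558]
  [   0.7019     1.2968     0.2217     0.4604]
  [   0.4793     0.2918     1.2040     0.4493]
  [   0.4140     0.2520     0.1307     1.2971]
The output multiplier for sector j is the column-j sum of the Leontief inverse (I − A)⁻¹ = adj(I−A) / det(I−A).
Column R of adj(I−A): (0.085125, 0.513375, 0.115500, 0.099750); det(I−A) = 0.39586875.
m_R = (0.085125 + 0.513375 + 0.115500 + 0.099750) / 0.39586875 = 0.81375 / 0.39586875 ≈ 2.056.

m_R = 2.056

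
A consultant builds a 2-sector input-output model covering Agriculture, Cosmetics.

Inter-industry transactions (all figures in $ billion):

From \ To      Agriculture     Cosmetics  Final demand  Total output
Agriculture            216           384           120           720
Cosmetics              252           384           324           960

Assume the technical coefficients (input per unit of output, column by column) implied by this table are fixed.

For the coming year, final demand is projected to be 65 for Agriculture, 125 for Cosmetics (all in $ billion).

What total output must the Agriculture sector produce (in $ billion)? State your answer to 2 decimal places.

x_A = 317.86

Technical coefficients a_ij = z_ij / X_j:
  a_AA = 216/720 = 0.30, a_CA = 252/720 = 0.35
  a_AC = 384/960 = 0.40, a_CC = 384/960 = 0.40
I − A =
  [   0.70    -0.40]
  [  -0.35     0.60]
det(I−A) = (0.70)(0.60) − (-0.40)(-0.35) = 0.2800
adj(I−A) = [[0.60, 0.40], [0.35, 0.70]]
(I − A)⁻¹ = adj(I−A) / det(I−A) ≈
  [   2.1429     1.4286]
  [   1.2500     2.5000]
x = (I − A)⁻¹ d = adj(I−A)·d / det(I−A), with det(I−A) = 0.2800:
  x_A = (0.60·65 + 0.40·125) / 0.2800 = 89.00 / 0.2800 ≈ 317.86
  x_C = (0.35·65 + 0.70·125) / 0.2800 = 110.25 / 0.2800 = 393.75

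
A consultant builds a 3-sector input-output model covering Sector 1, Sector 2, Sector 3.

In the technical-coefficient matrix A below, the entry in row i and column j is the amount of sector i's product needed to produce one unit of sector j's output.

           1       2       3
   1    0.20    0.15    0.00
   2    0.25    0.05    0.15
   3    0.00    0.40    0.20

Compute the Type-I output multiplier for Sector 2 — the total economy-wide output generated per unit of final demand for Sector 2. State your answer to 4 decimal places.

I − A =
  [   0.80    -0.15     0.00]
  [  -0.25     0.95    -0.15]
  [   0.00    -0.40     0.80]
Cofactors of I−A, C_ij = (−1)^(i+j)·(minor ij) (rows/columns in the sector order above):
  C_11 = (0.95)(0.80) − (-0.15)(-0.40) = 0.7000
  C_12 = −[(-0.25)(0.80) − (-0.15)(0.00)] = 0.2000
  C_13 = (-0.25)(-0.40) − (0.95)(0.00) = 0.1000
  C_21 = −[(-0.15)(0.80) − (0.00)(-0.40)] = 0.1200
  C_22 = (0.80)(0.80) − (0.00)(0.00) = 0.6400
  C_23 = −[(0.80)(-0.40) − (-0.15)(0.00)] = 0.3200
  C_31 = (-0.15)(-0.15) − (0.00)(0.95) = 0.0225
  C_32 = −[(0.80)(-0.15) − (0.00)(-0.25)] = 0.1200
  C_33 = (0.80)(0.95) − (-0.15)(-0.25) = 0.7225
det(I−A) = Σ_j (I−A)_1j·C_1j = (0.80)(0.7000) + (-0.15)(0.2000) + (0.00)(0.1000) = 0.5300
adj(I−A) = Cᵀ =
  [ 0.7000   0.1200   0.0225]
  [ 0.2000   0.6400   0.1200]
  [ 0.1000   0.3200   0.7225]
(I − A)⁻¹ = adj(I−A) / det(I−A) ≈
  [   1.32075     0.22642     0.04245]
  [   0.37736     1.20755     0.22642]
  [   0.18868     0.60377     1.36321]
The output multiplier for sector j is the column-j sum of the Leontief inverse (I − A)⁻¹ = adj(I−A) / det(I−A).
Column 2 of adj(I−A): (0.1200, 0.6400, 0.3200); det(I−A) = 0.5300.
m_2 = (0.1200 + 0.6400 + 0.3200) / 0.5300 = 1.08 / 0.5300 ≈ 2.0377.

m_2 = 2.0377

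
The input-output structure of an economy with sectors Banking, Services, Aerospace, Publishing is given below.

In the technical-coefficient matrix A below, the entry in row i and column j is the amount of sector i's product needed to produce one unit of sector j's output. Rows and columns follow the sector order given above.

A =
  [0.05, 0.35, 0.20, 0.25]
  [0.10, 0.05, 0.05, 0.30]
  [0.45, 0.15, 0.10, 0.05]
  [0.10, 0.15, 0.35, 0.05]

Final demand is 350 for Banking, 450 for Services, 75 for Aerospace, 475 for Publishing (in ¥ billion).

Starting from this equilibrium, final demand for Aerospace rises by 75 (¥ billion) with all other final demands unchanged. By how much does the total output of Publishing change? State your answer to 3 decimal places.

Δx_P = 51.593

I − A =
  [   0.95    -0.35    -0.20    -0.25]
  [  -0.10     0.95    -0.05    -0.30]
  [  -0.45    -0.15     0.90    -0.05]
  [  -0.10    -0.15    -0.35     0.95]
Compute the cofactors C_ij = (−1)^(i+j)·(3×3 minor ij) of I−A; the adjugate is their transpose:
adj(I−A) = Cᵀ =
  [ 0.731875   0.370000   0.309875   0.325750]
  [ 0.179625   0.647250   0.177375   0.261000]
  [ 0.410125   0.307000   0.743375   0.244000]
  [ 0.256500   0.254250   0.334500   0.677250]
det(I−A) = Σ_j (I−A)_1j·C_1j = (0.95)(0.731875) + (-0.35)(0.179625) + (-0.20)(0.410125) + (-0.25)(0.256500) = 0.4862625
(I − A)⁻¹ = adj(I−A) / det(I−A) ≈
  [   1.5051     0.7609     0.6373     0.6699]
  [   0.3694     1.3311     0.3648     0.5367]
  [   0.8434     0.6313     1.5288     0.5018]
  [   0.5275     0.5229     0.6879     1.3928]
Δx = (I − A)⁻¹ Δd with Δd having +75 in the Aerospace component and 0 elsewhere.
So Δx_P = L_PA · (+75), where L_PA = adj(I−A)_PA / det(I−A) = 0.334500 / 0.4862625.
Δx_P = 0.334500 × (+75) / 0.4862625 = 25.0875 / 0.4862625 ≈ 51.593.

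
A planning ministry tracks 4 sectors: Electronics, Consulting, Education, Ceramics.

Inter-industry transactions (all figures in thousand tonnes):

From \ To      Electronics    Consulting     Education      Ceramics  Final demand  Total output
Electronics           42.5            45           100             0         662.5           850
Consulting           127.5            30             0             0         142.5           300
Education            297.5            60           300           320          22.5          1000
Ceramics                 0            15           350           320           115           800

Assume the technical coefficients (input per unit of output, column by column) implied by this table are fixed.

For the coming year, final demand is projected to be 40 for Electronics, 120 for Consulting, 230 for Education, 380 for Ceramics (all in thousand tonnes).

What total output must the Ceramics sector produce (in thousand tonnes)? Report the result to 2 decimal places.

Technical coefficients a_ij = z_ij / X_j:
  a_11 = 42.5/850 = 0.05, a_21 = 127.5/850 = 0.15, a_31 = 297.5/850 = 0.35, a_41 = 0/850 = 0.00
  a_12 = 45/300 = 0.15, a_22 = 30/300 = 0.10, a_32 = 60/300 = 0.20, a_42 = 15/300 = 0.05
  a_13 = 100/1000 = 0.10, a_23 = 0/1000 = 0.00, a_33 = 300/1000 = 0.30, a_43 = 350/1000 = 0.35
  a_14 = 0/800 = 0.00, a_24 = 0/800 = 0.00, a_34 = 320/800 = 0.40, a_44 = 320/800 = 0.40
I − A =
  [   0.95    -0.15    -0.10     0.00]
  [  -0.15     0.90     0.00     0.00]
  [  -0.35    -0.20     0.70    -0.40]
  [   0.00    -0.05    -0.35     0.60]
Compute the cofactors C_ij = (−1)^(i+j)·(3×3 minor ij) of I−A; the adjugate is their transpose:
adj(I−A) = Cᵀ =
  [ 0.252000   0.056000   0.054000   0.036000]
  [ 0.042000   0.245000   0.009000   0.006000]
  [ 0.210000   0.164500   0.499500   0.333000]
  [ 0.126000   0.116375   0.292125   0.548250]
det(I−A) = Σ_j (I−A)_1j·C_1j = (0.95)(0.252000) + (-0.15)(0.042000) + (-0.10)(0.210000) + (0.00)(0.126000) = 0.2121
(I − A)⁻¹ = adj(I−A) / det(I−A) ≈
  [   1.1881     0.2640     0.2546     0.1697]
  [   0.1980     1.1551     0.0424     0.0283]
  [   0.9901     0.7756     2.3550     1.5700]
  [   0.5941     0.5487     1.3773     2.5849]
x = (I − A)⁻¹ d = adj(I−A)·d / det(I−A), with det(I−A) = 0.2121:
  x_1 = (0.252000·40 + 0.056000·120 + 0.054000·230 + 0.036000·380) / 0.2121 = 42.90 / 0.2121 ≈ 202.26
  x_2 = (0.042000·40 + 0.245000·120 + 0.009000·230 + 0.006000·380) / 0.2121 = 35.43 / 0.2121 ≈ 167.04
  x_3 = (0.210000·40 + 0.164500·120 + 0.499500·230 + 0.333000·380) / 0.2121 = 269.565 / 0.2121 ≈ 1270.93
  x_4 = (0.126000·40 + 0.116375·120 + 0.292125·230 + 0.548250·380) / 0.2121 = 294.52875 / 0.2121 ≈ 1388.63

x_4 = 1388.63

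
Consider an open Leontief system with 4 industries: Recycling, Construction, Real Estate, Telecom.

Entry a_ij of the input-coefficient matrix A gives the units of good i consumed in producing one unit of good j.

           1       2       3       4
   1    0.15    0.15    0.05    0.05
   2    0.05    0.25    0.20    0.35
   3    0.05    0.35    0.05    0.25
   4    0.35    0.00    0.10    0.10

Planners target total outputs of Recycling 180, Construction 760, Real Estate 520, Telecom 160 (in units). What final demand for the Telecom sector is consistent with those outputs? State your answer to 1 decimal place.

I − A =
  [   0.85    -0.15    -0.05    -0.05]
  [  -0.05     0.75    -0.20    -0.35]
  [  -0.05    -0.35     0.95    -0.25]
  [  -0.35     0.00    -0.10     0.90]
d = (I − A) x:
  d_1 = (+0.85)·180 + (-0.15)·760 + (-0.05)·520 + (-0.05)·160 = 5.0
  d_2 = (-0.05)·180 + (+0.75)·760 + (-0.20)·520 + (-0.35)·160 = 401.0
  d_3 = (-0.05)·180 + (-0.35)·760 + (+0.95)·520 + (-0.25)·160 = 179.0
  d_4 = (-0.35)·180 + (+0.00)·760 + (-0.10)·520 + (+0.90)·160 = 29.0

d_4 = 29.0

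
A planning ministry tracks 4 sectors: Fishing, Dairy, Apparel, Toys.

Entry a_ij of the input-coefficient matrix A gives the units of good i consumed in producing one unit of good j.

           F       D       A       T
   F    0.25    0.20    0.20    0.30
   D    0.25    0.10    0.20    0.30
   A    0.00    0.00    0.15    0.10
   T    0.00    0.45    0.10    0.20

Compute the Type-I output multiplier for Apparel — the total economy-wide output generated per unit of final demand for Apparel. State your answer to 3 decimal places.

m_A = 3.107

I − A =
  [   0.75    -0.20    -0.20    -0.30]
  [  -0.25     0.90    -0.20    -0.30]
  [   0.00     0.00     0.85    -0.10]
  [   0.00    -0.45    -0.10     0.80]
Compute the cofactors C_ij = (−1)^(i+j)·(3×3 minor ij) of I−A; the adjugate is their transpose:
adj(I−A) = Cᵀ =
  [ 0.479250   0.257750   0.209000   0.302500]
  [ 0.167500   0.502500   0.190000   0.275000]
  [ 0.011250   0.033750   0.365000   0.062500]
  [ 0.095625   0.286875   0.152500   0.531250]
det(I−A) = Σ_j (I−A)_1j·C_1j = (0.75)(0.479250) + (-0.20)(0.167500) + (-0.20)(0.011250) + (-0.30)(0.095625) = 0.2950
(I − A)⁻¹ = adj(I−A) / det(I−A) ≈
  [   1.6246     0.8737     0.7085     1.0254]
  [   0.5678     1.7034     0.6441     0.9322]
  [   0.0381     0.1144     1.2373     0.2119]
  [   0.3242     0.9725     0.5169     1.8008]
The output multiplier for sector j is the column-j sum of the Leontief inverse (I − A)⁻¹ = adj(I−A) / det(I−A).
Column A of adj(I−A): (0.209000, 0.190000, 0.365000, 0.152500); det(I−A) = 0.2950.
m_A = (0.209000 + 0.190000 + 0.365000 + 0.152500) / 0.2950 = 0.9165 / 0.2950 ≈ 3.107.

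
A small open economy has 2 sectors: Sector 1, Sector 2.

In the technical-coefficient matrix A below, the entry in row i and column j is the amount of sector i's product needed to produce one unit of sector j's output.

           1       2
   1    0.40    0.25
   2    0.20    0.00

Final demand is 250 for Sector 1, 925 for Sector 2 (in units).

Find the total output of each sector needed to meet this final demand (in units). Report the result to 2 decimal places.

I − A =
  [   0.60    -0.25]
  [  -0.20     1.00]
det(I−A) = (0.60)(1.00) − (-0.25)(-0.20) = 0.5500
adj(I−A) = [[1.00, 0.25], [0.20, 0.60]]
(I − A)⁻¹ = adj(I−A) / det(I−A) ≈
  [   1.8182     0.4545]
  [   0.3636     1.0909]
x = (I − A)⁻¹ d = adj(I−A)·d / det(I−A), with det(I−A) = 0.5500:
  x_1 = (1.00·250 + 0.25·925) / 0.5500 = 481.25 / 0.5500 = 875.00
  x_2 = (0.20·250 + 0.60·925) / 0.5500 = 605.00 / 0.5500 = 1100.00

x_1 = 875.00, x_2 = 1100.00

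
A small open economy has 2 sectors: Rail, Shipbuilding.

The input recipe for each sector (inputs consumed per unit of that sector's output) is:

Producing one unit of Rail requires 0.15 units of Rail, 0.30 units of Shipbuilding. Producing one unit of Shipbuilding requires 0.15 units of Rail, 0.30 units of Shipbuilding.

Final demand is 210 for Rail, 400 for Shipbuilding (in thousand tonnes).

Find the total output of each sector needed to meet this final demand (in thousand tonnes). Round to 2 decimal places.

x_R = 376.36, x_S = 732.73

I − A =
  [   0.85    -0.15]
  [  -0.30     0.70]
det(I−A) = (0.85)(0.70) − (-0.15)(-0.30) = 0.5500
adj(I−A) = [[0.70, 0.15], [0.30, 0.85]]
(I − A)⁻¹ = adj(I−A) / det(I−A) ≈
  [   1.2727     0.2727]
  [   0.5455     1.5455]
x = (I − A)⁻¹ d = adj(I−A)·d / det(I−A), with det(I−A) = 0.5500:
  x_R = (0.70·210 + 0.15·400) / 0.5500 = 207.00 / 0.5500 ≈ 376.36
  x_S = (0.30·210 + 0.85·400) / 0.5500 = 403.00 / 0.5500 ≈ 732.73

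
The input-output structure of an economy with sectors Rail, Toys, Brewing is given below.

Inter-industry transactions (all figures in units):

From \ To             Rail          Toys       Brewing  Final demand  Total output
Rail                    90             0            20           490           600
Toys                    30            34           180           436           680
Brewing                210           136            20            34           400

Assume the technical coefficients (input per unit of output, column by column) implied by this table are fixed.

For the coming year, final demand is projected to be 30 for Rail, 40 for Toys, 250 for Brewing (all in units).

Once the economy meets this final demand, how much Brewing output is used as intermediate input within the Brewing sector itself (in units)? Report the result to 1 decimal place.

Technical coefficients a_ij = z_ij / X_j:
  a_11 = 90/600 = 0.15, a_21 = 30/600 = 0.05, a_31 = 210/600 = 0.35
  a_12 = 0/680 = 0.00, a_22 = 34/680 = 0.05, a_32 = 136/680 = 0.20
  a_13 = 20/400 = 0.05, a_23 = 180/400 = 0.45, a_33 = 20/400 = 0.05
I − A =
  [   0.85     0.00    -0.05]
  [  -0.05     0.95    -0.45]
  [  -0.35    -0.20     0.95]
Cofactors of I−A, C_ij = (−1)^(i+j)·(minor ij) (rows/columns in the sector order above):
  C_11 = (0.95)(0.95) − (-0.45)(-0.20) = 0.8125
  C_12 = −[(-0.05)(0.95) − (-0.45)(-0.35)] = 0.2050
  C_13 = (-0.05)(-0.20) − (0.95)(-0.35) = 0.3425
  C_21 = −[(0.00)(0.95) − (-0.05)(-0.20)] = 0.0100
  C_22 = (0.85)(0.95) − (-0.05)(-0.35) = 0.7900
  C_23 = −[(0.85)(-0.20) − (0.00)(-0.35)] = 0.1700
  C_31 = (0.00)(-0.45) − (-0.05)(0.95) = 0.0475
  C_32 = −[(0.85)(-0.45) − (-0.05)(-0.05)] = 0.3850
  C_33 = (0.85)(0.95) − (0.00)(-0.05) = 0.8075
det(I−A) = Σ_j (I−A)_1j·C_1j = (0.85)(0.8125) + (0.00)(0.2050) + (-0.05)(0.3425) = 0.6735
adj(I−A) = Cᵀ =
  [ 0.8125   0.0100   0.0475]
  [ 0.2050   0.7900   0.3850]
  [ 0.3425   0.1700   0.8075]
(I − A)⁻¹ = adj(I−A) / det(I−A) ≈
  [   1.2064     0.0148     0.0705]
  [   0.3044     1.1730     0.5716]
  [   0.5085     0.2524     1.1990]
First solve x = (I − A)⁻¹ d = adj(I−A)·d / det(I−A); in particular x_3 = (0.3425·30 + 0.1700·40 + 0.8075·250) / 0.6735 = 218.95 / 0.6735 ≈ 325.093.
Intermediate flow from 3 to 3: z_33 = a_33 · x_3 = 0.05 × 218.95 / 0.6735 = 10.9475 / 0.6735 ≈ 16.3.

z_33 = 16.3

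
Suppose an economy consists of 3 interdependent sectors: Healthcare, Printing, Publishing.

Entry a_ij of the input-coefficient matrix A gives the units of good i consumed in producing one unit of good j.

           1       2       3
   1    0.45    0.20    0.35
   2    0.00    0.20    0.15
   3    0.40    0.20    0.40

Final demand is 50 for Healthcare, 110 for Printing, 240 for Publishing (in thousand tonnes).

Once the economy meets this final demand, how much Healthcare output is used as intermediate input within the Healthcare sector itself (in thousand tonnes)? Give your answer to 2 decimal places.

I − A =
  [   0.55    -0.20    -0.35]
  [   0.00     0.80    -0.15]
  [  -0.40    -0.20     0.60]
Cofactors of I−A, C_ij = (−1)^(i+j)·(minor ij) (rows/columns in the sector order above):
  C_11 = (0.80)(0.60) − (-0.15)(-0.20) = 0.4500
  C_12 = −[(0.00)(0.60) − (-0.15)(-0.40)] = 0.0600
  C_13 = (0.00)(-0.20) − (0.80)(-0.40) = 0.3200
  C_21 = −[(-0.20)(0.60) − (-0.35)(-0.20)] = 0.1900
  C_22 = (0.55)(0.60) − (-0.35)(-0.40) = 0.1900
  C_23 = −[(0.55)(-0.20) − (-0.20)(-0.40)] = 0.1900
  C_31 = (-0.20)(-0.15) − (-0.35)(0.80) = 0.3100
  C_32 = −[(0.55)(-0.15) − (-0.35)(0.00)] = 0.0825
  C_33 = (0.55)(0.80) − (-0.20)(0.00) = 0.4400
det(I−A) = Σ_j (I−A)_1j·C_1j = (0.55)(0.4500) + (-0.20)(0.0600) + (-0.35)(0.3200) = 0.1235
adj(I−A) = Cᵀ =
  [ 0.4500   0.1900   0.3100]
  [ 0.0600   0.1900   0.0825]
  [ 0.3200   0.1900   0.4400]
(I − A)⁻¹ = adj(I−A) / det(I−A) ≈
  [   3.6437     1.5385     2.5101]
  [   0.4858     1.5385     0.6680]
  [   2.5911     1.5385     3.5628]
First solve x = (I − A)⁻¹ d = adj(I−A)·d / det(I−A); in particular x_1 = (0.4500·50 + 0.1900·110 + 0.3100·240) / 0.1235 = 117.80 / 0.1235 ≈ 953.8462.
Intermediate flow from 1 to 1: z_11 = a_11 · x_1 = 0.45 × 117.80 / 0.1235 = 53.01 / 0.1235 ≈ 429.23.

z_11 = 429.23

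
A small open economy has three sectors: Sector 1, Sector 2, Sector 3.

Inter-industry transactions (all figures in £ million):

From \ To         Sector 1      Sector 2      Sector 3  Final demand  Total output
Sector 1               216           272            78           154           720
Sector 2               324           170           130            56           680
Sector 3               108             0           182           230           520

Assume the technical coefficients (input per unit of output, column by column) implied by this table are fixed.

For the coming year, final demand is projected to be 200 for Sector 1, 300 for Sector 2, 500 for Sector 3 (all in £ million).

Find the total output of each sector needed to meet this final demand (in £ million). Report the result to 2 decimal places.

x_1 = 1464.59, x_2 = 1647.82, x_3 = 1107.21

Technical coefficients a_ij = z_ij / X_j:
  a_11 = 216/720 = 0.30, a_21 = 324/720 = 0.45, a_31 = 108/720 = 0.15
  a_12 = 272/680 = 0.40, a_22 = 170/680 = 0.25, a_32 = 0/680 = 0.00
  a_13 = 78/520 = 0.15, a_23 = 130/520 = 0.25, a_33 = 182/520 = 0.35
I − A =
  [   0.70    -0.40    -0.15]
  [  -0.45     0.75    -0.25]
  [  -0.15     0.00     0.65]
Cofactors of I−A, C_ij = (−1)^(i+j)·(minor ij) (rows/columns in the sector order above):
  C_11 = (0.75)(0.65) − (-0.25)(0.00) = 0.4875
  C_12 = −[(-0.45)(0.65) − (-0.25)(-0.15)] = 0.3300
  C_13 = (-0.45)(0.00) − (0.75)(-0.15) = 0.1125
  C_21 = −[(-0.40)(0.65) − (-0.15)(0.00)] = 0.2600
  C_22 = (0.70)(0.65) − (-0.15)(-0.15) = 0.4325
  C_23 = −[(0.70)(0.00) − (-0.40)(-0.15)] = 0.0600
  C_31 = (-0.40)(-0.25) − (-0.15)(0.75) = 0.2125
  C_32 = −[(0.70)(-0.25) − (-0.15)(-0.45)] = 0.2425
  C_33 = (0.70)(0.75) − (-0.40)(-0.45) = 0.3450
det(I−A) = Σ_j (I−A)_1j·C_1j = (0.70)(0.4875) + (-0.40)(0.3300) + (-0.15)(0.1125) = 0.192375
adj(I−A) = Cᵀ =
  [ 0.4875   0.2600   0.2125]
  [ 0.3300   0.4325   0.2425]
  [ 0.1125   0.0600   0.3450]
(I − A)⁻¹ = adj(I−A) / det(I−A) ≈
  [   2.5341     1.3515     1.1046]
  [   1.7154     2.2482     1.2606]
  [   0.5848     0.3119     1.7934]
x = (I − A)⁻¹ d = adj(I−A)·d / det(I−A), with det(I−A) = 0.192375:
  x_1 = (0.4875·200 + 0.2600·300 + 0.2125·500) / 0.192375 = 281.75 / 0.192375 ≈ 1464.59
  x_2 = (0.3300·200 + 0.4325·300 + 0.2425·500) / 0.192375 = 317.00 / 0.192375 ≈ 1647.82
  x_3 = (0.1125·200 + 0.0600·300 + 0.3450·500) / 0.192375 = 213.00 / 0.192375 ≈ 1107.21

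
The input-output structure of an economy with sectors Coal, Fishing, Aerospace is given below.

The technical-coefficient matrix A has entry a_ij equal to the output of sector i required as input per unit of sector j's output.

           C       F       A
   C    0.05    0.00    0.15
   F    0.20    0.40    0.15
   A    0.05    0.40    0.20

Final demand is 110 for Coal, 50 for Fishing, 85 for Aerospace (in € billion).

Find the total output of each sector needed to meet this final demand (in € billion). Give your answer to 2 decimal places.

I − A =
  [   0.95     0.00    -0.15]
  [  -0.20     0.60    -0.15]
  [  -0.05    -0.40     0.80]
Cofactors of I−A, C_ij = (−1)^(i+j)·(minor ij) (rows/columns in the sector order above):
  C_11 = (0.60)(0.80) − (-0.15)(-0.40) = 0.4200
  C_12 = −[(-0.20)(0.80) − (-0.15)(-0.05)] = 0.1675
  C_13 = (-0.20)(-0.40) − (0.60)(-0.05) = 0.1100
  C_21 = −[(0.00)(0.80) − (-0.15)(-0.40)] = 0.0600
  C_22 = (0.95)(0.80) − (-0.15)(-0.05) = 0.7525
  C_23 = −[(0.95)(-0.40) − (0.00)(-0.05)] = 0.3800
  C_31 = (0.00)(-0.15) − (-0.15)(0.60) = 0.0900
  C_32 = −[(0.95)(-0.15) − (-0.15)(-0.20)] = 0.1725
  C_33 = (0.95)(0.60) − (0.00)(-0.20) = 0.5700
det(I−A) = Σ_j (I−A)_1j·C_1j = (0.95)(0.4200) + (0.00)(0.1675) + (-0.15)(0.1100) = 0.3825
adj(I−A) = Cᵀ =
  [ 0.4200   0.0600   0.0900]
  [ 0.1675   0.7525   0.1725]
  [ 0.1100   0.3800   0.5700]
(I − A)⁻¹ = adj(I−A) / det(I−A) ≈
  [   1.0980     0.1569     0.2353]
  [   0.4379     1.9673     0.4510]
  [   0.2876     0.9935     1.4902]
x = (I − A)⁻¹ d = adj(I−A)·d / det(I−A), with det(I−A) = 0.3825:
  x_C = (0.4200·110 + 0.0600·50 + 0.0900·85) / 0.3825 = 56.85 / 0.3825 ≈ 148.63
  x_F = (0.1675·110 + 0.7525·50 + 0.1725·85) / 0.3825 = 70.7125 / 0.3825 ≈ 184.87
  x_A = (0.1100·110 + 0.3800·50 + 0.5700·85) / 0.3825 = 79.55 / 0.3825 ≈ 207.97

x_C = 148.63, x_F = 184.87, x_A = 207.97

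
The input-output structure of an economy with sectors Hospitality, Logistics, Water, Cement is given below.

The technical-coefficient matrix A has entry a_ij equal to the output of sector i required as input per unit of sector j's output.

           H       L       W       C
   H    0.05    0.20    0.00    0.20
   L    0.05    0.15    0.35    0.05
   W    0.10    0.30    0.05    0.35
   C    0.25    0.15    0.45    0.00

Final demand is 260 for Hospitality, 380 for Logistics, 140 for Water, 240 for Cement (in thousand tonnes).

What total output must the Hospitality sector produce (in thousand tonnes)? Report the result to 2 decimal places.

x_H = 649.69

I − A =
  [   0.95    -0.20     0.00    -0.20]
  [  -0.05     0.85    -0.35    -0.05]
  [  -0.10    -0.30     0.95    -0.35]
  [  -0.25    -0.15    -0.45     1.00]
Compute the cofactors C_ij = (−1)^(i+j)·(3×3 minor ij) of I−A; the adjugate is their transpose:
adj(I−A) = Cᵀ =
  [ 0.536375   0.214000   0.161500   0.174500]
  [ 0.119375   0.696375   0.340875   0.178000]
  [ 0.180000   0.360375   0.743875   0.314375]
  [ 0.233000   0.320125   0.426250   0.650875]
det(I−A) = Σ_j (I−A)_1j·C_1j = (0.95)(0.536375) + (-0.20)(0.119375) + (0.00)(0.180000) + (-0.20)(0.233000) = 0.43908125
(I − A)⁻¹ = adj(I−A) / det(I−A) ≈
  [   1.2216     0.4874     0.3678     0.3974]
  [   0.2719     1.5860     0.7763     0.4054]
  [   0.4099     0.8207     1.6942     0.7160]
  [   0.5307     0.7291     0.9708     1.4824]
x = (I − A)⁻¹ d = adj(I−A)·d / det(I−A), with det(I−A) = 0.43908125:
  x_H = (0.536375·260 + 0.214000·380 + 0.161500·140 + 0.174500·240) / 0.43908125 = 285.2675 / 0.43908125 ≈ 649.69
  x_L = (0.119375·260 + 0.696375·380 + 0.340875·140 + 0.178000·240) / 0.43908125 = 386.1025 / 0.43908125 ≈ 879.34
  x_W = (0.180000·260 + 0.360375·380 + 0.743875·140 + 0.314375·240) / 0.43908125 = 363.335 / 0.43908125 ≈ 827.49
  x_C = (0.233000·260 + 0.320125·380 + 0.426250·140 + 0.650875·240) / 0.43908125 = 398.1125 / 0.43908125 ≈ 906.69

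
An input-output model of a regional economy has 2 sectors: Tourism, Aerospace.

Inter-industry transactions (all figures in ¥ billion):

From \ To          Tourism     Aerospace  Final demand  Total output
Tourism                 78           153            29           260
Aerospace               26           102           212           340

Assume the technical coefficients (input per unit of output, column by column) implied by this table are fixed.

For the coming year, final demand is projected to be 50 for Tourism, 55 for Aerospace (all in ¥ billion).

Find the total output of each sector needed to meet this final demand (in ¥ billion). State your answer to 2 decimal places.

Technical coefficients a_ij = z_ij / X_j:
  a_11 = 78/260 = 0.30, a_21 = 26/260 = 0.10
  a_12 = 153/340 = 0.45, a_22 = 102/340 = 0.30
I − A =
  [   0.70    -0.45]
  [  -0.10     0.70]
det(I−A) = (0.70)(0.70) − (-0.45)(-0.10) = 0.4450
adj(I−A) = [[0.70, 0.45], [0.10, 0.70]]
(I − A)⁻¹ = adj(I−A) / det(I−A) ≈
  [   1.5730     1.0112]
  [   0.2247     1.5730]
x = (I − A)⁻¹ d = adj(I−A)·d / det(I−A), with det(I−A) = 0.4450:
  x_1 = (0.70·50 + 0.45·55) / 0.4450 = 59.75 / 0.4450 ≈ 134.27
  x_2 = (0.10·50 + 0.70·55) / 0.4450 = 43.50 / 0.4450 ≈ 97.75

x_1 = 134.27, x_2 = 97.75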